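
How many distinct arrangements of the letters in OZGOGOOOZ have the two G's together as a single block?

168

Treat the 2 copies of G as a single block. The multiset to arrange is then {GG, O, O, O, O, O, Z, Z}, 8 items in all.
That gives (8)!/(5!·2!) = 168 arrangements.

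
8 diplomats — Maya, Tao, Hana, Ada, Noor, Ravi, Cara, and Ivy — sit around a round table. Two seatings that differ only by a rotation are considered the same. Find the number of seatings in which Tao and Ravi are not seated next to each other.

3600

All circular seatings of 8 people number (7)! = 5040.
Those with Tao next to Ravi: fuse the pair into one unit and seat 7 units around a circle — 2·(6)! = 1440.
Subtracting, 5040 − 1440 = 3600.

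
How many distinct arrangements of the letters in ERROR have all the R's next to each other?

6

Treat the 3 copies of R as a single block. The multiset to arrange is then {RRR, E, O}, 3 items in all.
All 3 items are distinct, so there are (3)! = 6 arrangements.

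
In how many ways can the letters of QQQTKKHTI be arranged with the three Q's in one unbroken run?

1260

Treat the 3 copies of Q as a single block. The multiset to arrange is then {QQQ, H, I, K, K, T, T}, 7 items in all.
That gives (7)!/(2!·2!) = 1260 arrangements.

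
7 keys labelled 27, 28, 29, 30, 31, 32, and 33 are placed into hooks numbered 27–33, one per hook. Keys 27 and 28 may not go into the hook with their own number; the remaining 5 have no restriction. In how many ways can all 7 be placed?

Let Aᵢ (for i ∈ {27, 28}) be the placements that put key i in its forbidden hook. Any j of these fix j positions, leaving (7−j)! ways to fill the rest, and there are C(2,j) ways to pick which j.
By inclusion–exclusion, the number of valid placements is Σ_{j=0}^{2} (−1)^j C(2,j)·(7−j)!.
Computing: 5040 − 1440 + 120 = 3720.

3720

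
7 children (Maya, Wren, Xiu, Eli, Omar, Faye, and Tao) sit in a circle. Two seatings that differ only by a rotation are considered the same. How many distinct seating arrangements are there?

720

Fix one person's seat to break rotational symmetry; the remaining 6 people can be arranged in (6)! = 720 ways.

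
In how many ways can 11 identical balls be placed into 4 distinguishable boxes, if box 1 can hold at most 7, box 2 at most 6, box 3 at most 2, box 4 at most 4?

By stars and bars, unrestricted non-negative solutions to x_1+…+x_4 = 11 number C(11+3,3) = 364.
Subtract solutions that violate a single cap (substitute x_i' = x_i − (cap_i+1)): x_1 ≥ 8 gives C(6,3) = 20; x_2 ≥ 7 gives C(7,3) = 35; x_3 ≥ 3 gives C(11,3) = 165; x_4 ≥ 5 gives C(9,3) = 84. Together 304.
Add back pairs where two caps are both exceeded: 0 + 1 + 0 + 4 + 0 + 20 = 25.
By inclusion–exclusion the count is 364 − 304 + 25 = 85.

85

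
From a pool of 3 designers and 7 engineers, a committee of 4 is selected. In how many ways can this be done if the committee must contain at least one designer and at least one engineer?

With no constraint there are C(10,4) = 210 possible selections.
Subtract selections that omit an entire group: no designers → C(7,4) = 35; no engineers → C(3,4) = 0.
Both groups omitted at once is impossible, so 210 − 35 = 175.

175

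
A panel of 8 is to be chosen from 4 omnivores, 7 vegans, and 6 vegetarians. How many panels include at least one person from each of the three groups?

22813

With no constraint there are C(17,8) = 24310 possible selections.
Subtract selections that omit an entire group: no omnivores → C(13,8) = 1287; no vegans → C(10,8) = 45; no vegetarians → C(11,8) = 165.
Add back selections omitting two groups (i.e. drawn from a single group): C(4,8) + C(7,8) + C(6,8) = 0.
By inclusion–exclusion: 24310 − 1497 + 0 = 22813.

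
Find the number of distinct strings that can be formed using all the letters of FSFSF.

The 5 letters of FSFSF have repeats: F appearing 3 times and S appearing twice.
The number of distinct arrangements is 5!/(3!·2!) = 120/12 = 10.

10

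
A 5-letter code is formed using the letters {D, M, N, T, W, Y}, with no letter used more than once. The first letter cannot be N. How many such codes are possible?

The first letter has 6−1 = 5 choices (anything except N).
The remaining 4 letters are filled from the other 5 symbols without repetition: 5 × 4 × 3 × 2 = 120.
Total: 5 × 120 = 600.

600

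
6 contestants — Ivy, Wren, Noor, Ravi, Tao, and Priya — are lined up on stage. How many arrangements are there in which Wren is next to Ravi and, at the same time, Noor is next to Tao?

96

Treat {Wren,Ravi} as one block (2 orders) and {Noor,Tao} as another (2 orders).
That leaves 4 units to arrange: 2 × 2 × 4! = 4 × 24 = 96.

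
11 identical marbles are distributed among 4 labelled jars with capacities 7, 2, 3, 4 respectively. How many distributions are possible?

Ignoring the caps, the number of non-negative solutions to x_1+…+x_4 = 11 is C(14,3) = 364.
Subtract solutions that violate a single cap (substitute x_i' = x_i − (cap_i+1)): x_1 ≥ 8 gives C(6,3) = 20; x_2 ≥ 3 gives C(11,3) = 165; x_3 ≥ 4 gives C(10,3) = 120; x_4 ≥ 5 gives C(9,3) = 84. Together 389.
Add back pairs where two caps are both exceeded: 1 + 0 + 0 + 35 + 20 + 10 = 66.
By inclusion–exclusion the count is 364 − 389 + 66 = 41.

41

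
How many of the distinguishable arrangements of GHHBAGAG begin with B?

With the first slot taken by B, it remains to arrange the other 7 letters (GHHAGAG).
Those 7 letters have A appearing twice, G appearing 3 times, and H appearing twice, giving (7)!/(3!·2!·2!) = 210.

210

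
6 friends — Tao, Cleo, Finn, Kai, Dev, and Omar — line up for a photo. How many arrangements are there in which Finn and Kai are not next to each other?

Of the 6! = 720 arrangements, those with Finn and Kai adjacent number 2 × 5! = 240 (treat the pair as a block with 2 internal orders).
So 720 − 240 = 480 arrangements keep them apart.

480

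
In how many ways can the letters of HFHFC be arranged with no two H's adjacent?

Total arrangements of HFHFC: 5!/(2!·2!) = 30.
Arrangements with the H's together: treat HH as one letter, giving (4)!/(2!) = 12.
Subtracting, 30 − 12 = 18 arrangements keep the H's apart.

18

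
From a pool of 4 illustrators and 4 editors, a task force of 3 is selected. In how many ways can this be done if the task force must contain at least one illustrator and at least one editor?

48

With no constraint there are C(8,3) = 56 possible selections.
Selections missing a whole group: no illustrators → C(4,3) = 4; no editors → C(4,3) = 4.
Both groups omitted at once is impossible, so 56 − 8 = 48.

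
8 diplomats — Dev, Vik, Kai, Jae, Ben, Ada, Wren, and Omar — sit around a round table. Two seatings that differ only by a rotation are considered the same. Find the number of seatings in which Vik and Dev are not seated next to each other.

All circular seatings of 8 people number (7)! = 5040.
Those with Vik next to Dev: fuse the pair into one unit and seat 7 units around a circle — 2·(6)! = 1440.
Subtracting, 5040 − 1440 = 3600.

3600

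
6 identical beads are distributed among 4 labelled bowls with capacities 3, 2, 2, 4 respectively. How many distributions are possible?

By stars and bars, unrestricted non-negative solutions to x_1+…+x_4 = 6 number C(6+3,3) = 84.
Subtract solutions that violate a single cap (substitute x_i' = x_i − (cap_i+1)): x_1 ≥ 4 gives C(5,3) = 10; x_2 ≥ 3 gives C(6,3) = 20; x_3 ≥ 3 gives C(6,3) = 20; x_4 ≥ 5 gives C(4,3) = 4. Together 54.
Add back pairs where two caps are both exceeded: 0 + 0 + 0 + 1 + 0 + 0 = 1.
By inclusion–exclusion the count is 84 − 54 + 1 = 31.

31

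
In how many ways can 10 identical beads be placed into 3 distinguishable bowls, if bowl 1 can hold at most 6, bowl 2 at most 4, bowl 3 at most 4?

15

Without the upper bounds there are C(12,2) = 66 ways to split 10 among 3 bowls.
Subtract solutions that violate a single cap (substitute x_i' = x_i − (cap_i+1)): x_1 ≥ 7 gives C(5,2) = 10; x_2 ≥ 5 gives C(7,2) = 21; x_3 ≥ 5 gives C(7,2) = 21. Together 52.
Add back pairs where two caps are both exceeded: 0 + 0 + 1 = 1.
By inclusion–exclusion the count is 66 − 52 + 1 = 15.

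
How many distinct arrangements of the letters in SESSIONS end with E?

Fix E in the last position and arrange the remaining 7 letters.
Those 7 letters have S appearing 4 times, giving (7)!/(4!) = 210.

210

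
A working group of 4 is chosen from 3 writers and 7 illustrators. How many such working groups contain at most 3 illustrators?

175

Split by how many illustrators are chosen (0 through 3).
Sum: C(7,0)·C(3,4) + C(7,1)·C(3,3) + C(7,2)·C(3,2) + C(7,3)·C(3,1) = 0 + 7 + 63 + 105 = 175.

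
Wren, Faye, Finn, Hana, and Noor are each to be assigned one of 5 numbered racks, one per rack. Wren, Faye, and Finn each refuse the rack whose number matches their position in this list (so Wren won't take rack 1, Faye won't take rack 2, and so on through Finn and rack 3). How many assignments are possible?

Let Aᵢ (for i ∈ {1, 2, 3}) be the placements that put person i in their forbidden rack. Any j of these fix j positions, leaving (5−j)! ways to fill the rest, and there are C(3,j) ways to pick which j.
By inclusion–exclusion, the number of valid placements is Σ_{j=0}^{3} (−1)^j C(3,j)·(5−j)!.
Computing: 120 − 72 + 18 − 2 = 64.

64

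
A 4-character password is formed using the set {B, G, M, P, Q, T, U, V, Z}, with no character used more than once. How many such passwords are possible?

3024

With no repetition, fill the 4 characters in order: 9 choices, then 8, down to 6.
That product is 9 × 8 × 7 × 6 = 3024.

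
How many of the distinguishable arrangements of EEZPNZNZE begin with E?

Fix E in the first position and arrange the remaining 8 letters.
Those 8 letters have E appearing twice, N appearing twice, and Z appearing 3 times, giving (8)!/(3!·2!·2!) = 1680.

1680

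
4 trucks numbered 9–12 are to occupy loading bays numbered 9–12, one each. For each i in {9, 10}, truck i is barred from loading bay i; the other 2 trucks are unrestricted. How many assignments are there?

14

Let Aᵢ (for i ∈ {9, 10}) be the placements that put truck i in its forbidden loading bay. Any j of these fix j positions, leaving (4−j)! ways to fill the rest, and there are C(2,j) ways to pick which j.
By inclusion–exclusion, the number of valid placements is Σ_{j=0}^{2} (−1)^j C(2,j)·(4−j)!.
Computing: 24 − 12 + 2 = 14.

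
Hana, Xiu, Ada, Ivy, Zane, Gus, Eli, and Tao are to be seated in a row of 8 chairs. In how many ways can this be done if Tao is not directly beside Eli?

Of the 8! = 40320 arrangements, those with Tao and Eli adjacent number 2 × 7! = 10080 (treat the pair as a block with 2 internal orders).
Complementary counting: 40320 − 10080 = 30240.

30240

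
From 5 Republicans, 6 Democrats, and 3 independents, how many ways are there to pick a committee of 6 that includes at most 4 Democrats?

2954

Split by how many Democrats are chosen (0 through 4).
Sum: C(6,0)·C(8,6) + C(6,1)·C(8,5) + C(6,2)·C(8,4) + C(6,3)·C(8,3) + C(6,4)·C(8,2) = 28 + 336 + 1050 + 1120 + 420 = 2954.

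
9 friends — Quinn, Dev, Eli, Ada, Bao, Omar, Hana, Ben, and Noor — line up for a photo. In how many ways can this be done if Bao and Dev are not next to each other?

Of the 9! = 362880 arrangements, those with Bao and Dev adjacent number 2 × 8! = 80640 (treat the pair as a block with 2 internal orders).
Complementary counting: 362880 − 80640 = 282240.

282240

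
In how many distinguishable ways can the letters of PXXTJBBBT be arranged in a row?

15120

PXXTJBBBT has 9 letters with B appearing 3 times, T appearing twice, and X appearing twice.
Dividing 9! = 362880 by 3!·2!·2! = 24 for the repeated letters gives 15120.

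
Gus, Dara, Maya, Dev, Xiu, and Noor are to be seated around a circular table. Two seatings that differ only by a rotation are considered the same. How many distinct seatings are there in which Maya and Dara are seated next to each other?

48

Treat {Maya, Dara} as one unit (2 internal orders) and seat the resulting 5 units around the table: (4)! circular arrangements.
So 2 × (4)! = 2 × 24 = 48.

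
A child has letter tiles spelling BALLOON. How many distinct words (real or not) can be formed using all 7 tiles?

1260

The 7 letters of BALLOON have repeats: L appearing twice and O appearing twice.
The number of distinct arrangements is 7!/(2!·2!) = 5040/4 = 1260.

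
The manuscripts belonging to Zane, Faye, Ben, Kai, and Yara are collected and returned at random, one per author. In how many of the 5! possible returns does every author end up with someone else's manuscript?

44

Let Aᵢ be the assignments in which author i gets their own manuscript. We want the size of the complement of A₁∪…∪A_5.
By inclusion–exclusion this is Σ_{j=0}^{5} (−1)^j C(5,j)·(5−j)!.
Computing: 120 − 120 + 60 − 20 + 5 − 1 = 44.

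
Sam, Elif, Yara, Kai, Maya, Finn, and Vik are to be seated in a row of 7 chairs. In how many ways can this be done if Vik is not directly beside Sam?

3600

Of the 7! = 5040 arrangements, those with Vik and Sam adjacent number 2 × 6! = 1440 (treat the pair as a block with 2 internal orders).
Complementary counting: 5040 − 1440 = 3600.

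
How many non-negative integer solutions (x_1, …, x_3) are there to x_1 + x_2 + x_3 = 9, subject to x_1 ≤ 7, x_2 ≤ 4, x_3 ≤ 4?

Ignoring the caps, the number of non-negative solutions to x_1+…+x_3 = 9 is C(11,2) = 55.
Subtract solutions that violate a single cap (substitute x_i' = x_i − (cap_i+1)): x_1 ≥ 8 gives C(3,2) = 3; x_2 ≥ 5 gives C(6,2) = 15; x_3 ≥ 5 gives C(6,2) = 15. Together 33.
No two caps can be exceeded simultaneously, so the pair terms are all 0.
By inclusion–exclusion the count is 55 − 33 + 0 = 22.

22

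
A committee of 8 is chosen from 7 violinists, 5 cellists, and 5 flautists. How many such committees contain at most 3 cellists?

21615

Split by how many cellists are chosen (0 through 3).
Sum: C(5,0)·C(12,8) + C(5,1)·C(12,7) + C(5,2)·C(12,6) + C(5,3)·C(12,5) = 495 + 3960 + 9240 + 7920 = 21615.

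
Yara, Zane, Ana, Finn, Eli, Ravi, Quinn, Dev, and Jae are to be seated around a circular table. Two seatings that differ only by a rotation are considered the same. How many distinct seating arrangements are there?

Seat Yara anywhere (absorbing the rotational symmetry), then permute the other 8: (8)! = 40320.

40320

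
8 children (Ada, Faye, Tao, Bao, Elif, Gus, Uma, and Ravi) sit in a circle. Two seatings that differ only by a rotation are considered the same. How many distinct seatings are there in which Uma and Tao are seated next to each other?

Treat {Uma, Tao} as one unit (2 internal orders) and seat the resulting 7 units around the table: (6)! circular arrangements.
So 2 × (6)! = 2 × 720 = 1440.

1440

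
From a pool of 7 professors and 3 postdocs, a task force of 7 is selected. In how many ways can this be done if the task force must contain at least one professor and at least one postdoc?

119

With no constraint there are C(10,7) = 120 possible selections.
Selections missing a whole group: no professors → C(3,7) = 0; no postdocs → C(7,7) = 1.
Both groups omitted at once is impossible, so 120 − 1 = 119.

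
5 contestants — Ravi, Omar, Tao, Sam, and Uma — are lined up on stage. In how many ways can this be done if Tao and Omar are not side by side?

There are 5! = 120 arrangements in all. If Tao and Omar are adjacent, merging them into one block gives 2·(4)! = 48 arrangements.
So 120 − 48 = 72 arrangements keep them apart.

72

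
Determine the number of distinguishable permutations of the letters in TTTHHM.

60

The 6 letters of TTTHHM have repeats: H appearing twice and T appearing 3 times.
So there are 6! / (3!·2!) = 60 distinguishable arrangements.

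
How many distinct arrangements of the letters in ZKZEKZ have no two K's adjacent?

There are 6!/(3!·2!) = 60 arrangements of ZKZEKZ in total.
If the two K's are adjacent, glue them into one block, leaving 5 items to arrange: (5)!/(3!) = 20 ways.
Subtracting, 60 − 20 = 40 arrangements keep the K's apart.

40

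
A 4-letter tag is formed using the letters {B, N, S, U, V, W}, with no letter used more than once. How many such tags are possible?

360

With no repetition, fill the 4 letters in order: 6 choices, then 5, down to 3.
That product is 6 × 5 × 4 × 3 = 360.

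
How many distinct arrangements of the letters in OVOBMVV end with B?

With the last slot taken by B, it remains to arrange the other 6 letters (OVOMVV).
Those 6 letters have O appearing twice and V appearing 3 times, giving (6)!/(3!·2!) = 60.

60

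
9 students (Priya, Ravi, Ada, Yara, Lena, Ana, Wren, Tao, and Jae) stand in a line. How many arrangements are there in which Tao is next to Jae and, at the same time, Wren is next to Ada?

Treat {Tao,Jae} as one block (2 orders) and {Wren,Ada} as another (2 orders).
That leaves 7 units to arrange: 2 × 2 × 7! = 4 × 5040 = 20160.

20160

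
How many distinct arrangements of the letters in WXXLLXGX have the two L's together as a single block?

Treat the 2 copies of L as a single block. The multiset to arrange is then {LL, G, W, X, X, X, X}, 7 items in all.
That gives (7)!/(4!) = 210 arrangements.

210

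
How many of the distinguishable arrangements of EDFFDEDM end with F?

Fix F in the last position and arrange the remaining 7 letters.
Those 7 letters have D appearing 3 times and E appearing twice, giving (7)!/(3!·2!) = 420.

420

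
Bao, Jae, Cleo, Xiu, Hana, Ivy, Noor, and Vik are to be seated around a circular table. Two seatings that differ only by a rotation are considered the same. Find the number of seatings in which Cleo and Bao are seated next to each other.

1440

Glue Cleo and Bao into a block (2 internal orders). Seating 7 units around a circle gives (6)! arrangements.
So 2 × (6)! = 2 × 720 = 1440.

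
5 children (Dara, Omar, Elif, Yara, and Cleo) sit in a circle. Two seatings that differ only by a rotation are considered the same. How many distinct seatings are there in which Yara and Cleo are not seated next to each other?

All circular seatings of 5 people number (4)! = 24.
Those with Yara next to Cleo: fuse the pair into one unit and seat 4 units around a circle — 2·(3)! = 12.
Subtracting, 24 − 12 = 12.

12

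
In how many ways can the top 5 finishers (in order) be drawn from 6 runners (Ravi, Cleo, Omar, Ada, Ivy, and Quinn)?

720

There are 6 choices for 1st place, 5 for 2nd, and so on down to 2 for position 5.
That gives 6 × 5 × 4 × 3 × 2 = 720.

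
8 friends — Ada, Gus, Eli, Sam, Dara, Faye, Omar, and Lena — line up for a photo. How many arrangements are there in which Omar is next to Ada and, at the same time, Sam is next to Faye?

Treat {Omar,Ada} as one block (2 orders) and {Sam,Faye} as another (2 orders).
That leaves 6 units to arrange: 2 × 2 × 6! = 4 × 720 = 2880.

2880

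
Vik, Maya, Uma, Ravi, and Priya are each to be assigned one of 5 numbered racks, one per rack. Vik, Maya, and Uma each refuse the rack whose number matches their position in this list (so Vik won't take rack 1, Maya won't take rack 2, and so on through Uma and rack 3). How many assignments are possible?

Let Aᵢ (for i ∈ {1, 2, 3}) be the placements that put person i in their forbidden rack. Any j of these fix j positions, leaving (5−j)! ways to fill the rest, and there are C(3,j) ways to pick which j.
By inclusion–exclusion, the number of valid placements is Σ_{j=0}^{3} (−1)^j C(3,j)·(5−j)!.
Computing: 120 − 72 + 18 − 2 = 64.

64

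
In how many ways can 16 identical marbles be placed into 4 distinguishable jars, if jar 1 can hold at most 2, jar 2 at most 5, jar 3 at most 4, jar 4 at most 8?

19

By stars and bars, unrestricted non-negative solutions to x_1+…+x_4 = 16 number C(16+3,3) = 969.
Subtract solutions that violate a single cap (substitute x_i' = x_i − (cap_i+1)): x_1 ≥ 3 gives C(16,3) = 560; x_2 ≥ 6 gives C(13,3) = 286; x_3 ≥ 5 gives C(14,3) = 364; x_4 ≥ 9 gives C(10,3) = 120. Together 1330.
Add back pairs where two caps are both exceeded: 120 + 165 + 35 + 56 + 4 + 10 = 390.
Subtract triples: 10 + 0 + 0 + 0 = 10.
By inclusion–exclusion the count is 969 − 1330 + 390 − 10 = 19.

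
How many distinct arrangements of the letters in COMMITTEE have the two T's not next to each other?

35280

There are 9!/(2!·2!·2!) = 45360 arrangements of COMMITTEE in total.
Arrangements with the T's together: treat TT as one letter, giving (8)!/(2!·2!) = 10080.
Subtracting, 45360 − 10080 = 35280 arrangements keep the T's apart.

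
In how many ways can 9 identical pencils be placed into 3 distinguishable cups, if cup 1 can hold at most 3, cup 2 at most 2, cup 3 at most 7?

9

Without the upper bounds there are C(11,2) = 55 ways to split 9 among 3 cups.
Subtract solutions that violate a single cap (substitute x_i' = x_i − (cap_i+1)): x_1 ≥ 4 gives C(7,2) = 21; x_2 ≥ 3 gives C(8,2) = 28; x_3 ≥ 8 gives C(3,2) = 3. Together 52.
Add back pairs where two caps are both exceeded: 6 + 0 + 0 = 6.
By inclusion–exclusion the count is 55 − 52 + 6 = 9.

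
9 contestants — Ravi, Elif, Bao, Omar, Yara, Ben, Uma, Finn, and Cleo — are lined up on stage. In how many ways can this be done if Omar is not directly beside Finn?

282240

Of the 9! = 362880 arrangements, those with Omar and Finn adjacent number 2 × 8! = 80640 (treat the pair as a block with 2 internal orders).
Complementary counting: 362880 − 80640 = 282240.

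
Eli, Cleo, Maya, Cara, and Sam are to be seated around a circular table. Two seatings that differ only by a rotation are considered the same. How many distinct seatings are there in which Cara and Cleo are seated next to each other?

Glue Cara and Cleo into a block (2 internal orders). Seating 4 units around a circle gives (3)! arrangements.
So 2 × (3)! = 2 × 6 = 12.

12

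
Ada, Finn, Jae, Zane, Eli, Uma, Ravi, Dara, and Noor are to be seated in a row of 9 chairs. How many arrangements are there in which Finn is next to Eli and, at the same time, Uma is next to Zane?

Treat {Finn,Eli} as one block (2 orders) and {Uma,Zane} as another (2 orders).
That leaves 7 units to arrange: 2 × 2 × 7! = 4 × 5040 = 20160.

20160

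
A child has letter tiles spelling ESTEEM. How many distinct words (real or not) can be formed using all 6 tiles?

120

The 6 letters of ESTEEM have repeats: E appearing 3 times.
So there are 6! / (3!) = 120 distinguishable arrangements.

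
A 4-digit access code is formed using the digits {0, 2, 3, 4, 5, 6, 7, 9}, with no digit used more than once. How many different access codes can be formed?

1680

With no repetition, fill the 4 digits in order: 8 choices, then 7, down to 5.
8 × 7 × 6 × 5 = 1680.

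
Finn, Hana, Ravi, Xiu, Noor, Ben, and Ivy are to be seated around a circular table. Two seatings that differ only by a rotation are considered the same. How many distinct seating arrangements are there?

Around a circle, 7 distinct people have 7!/7 = (6)! = 720 rotationally distinct seatings.

720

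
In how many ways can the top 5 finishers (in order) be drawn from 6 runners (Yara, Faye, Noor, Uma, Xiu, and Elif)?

This is an ordered selection of 5 from 6: P(6,5).
That gives 6 × 5 × 4 × 3 × 2 = 720.

720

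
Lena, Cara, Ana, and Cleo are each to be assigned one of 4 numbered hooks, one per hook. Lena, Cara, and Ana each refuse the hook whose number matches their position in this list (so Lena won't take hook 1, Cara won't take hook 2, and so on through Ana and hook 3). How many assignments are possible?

11

Let Aᵢ (for i ∈ {1, 2, 3}) be the placements that put person i in their forbidden hook. Any j of these fix j positions, leaving (4−j)! ways to fill the rest, and there are C(3,j) ways to pick which j.
By inclusion–exclusion, the number of valid placements is Σ_{j=0}^{3} (−1)^j C(3,j)·(4−j)!.
Computing: 24 − 18 + 6 − 1 = 11.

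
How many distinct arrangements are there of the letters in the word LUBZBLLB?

1120

Letter multiplicities in LUBZBLLB: B×3, L×3, U×1, Z×1.
Dividing 8! = 40320 by 3!·3! = 36 for the repeated letters gives 1120.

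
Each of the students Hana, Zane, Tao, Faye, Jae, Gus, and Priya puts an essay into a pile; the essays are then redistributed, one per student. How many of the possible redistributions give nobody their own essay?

1854

Let Aᵢ be the assignments in which student i gets their own essay. We want the size of the complement of A₁∪…∪A_7.
By inclusion–exclusion this is Σ_{j=0}^{7} (−1)^j C(7,j)·(7−j)!.
Computing: 5040 − 5040 + 2520 − 840 + 210 − 42 + 7 − 1 = 1854.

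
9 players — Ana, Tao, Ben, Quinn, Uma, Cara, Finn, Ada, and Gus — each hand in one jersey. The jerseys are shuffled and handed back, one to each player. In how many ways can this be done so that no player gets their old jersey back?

133496

Let Aᵢ be the assignments in which player i gets their old jersey. We want the size of the complement of A₁∪…∪A_9.
By inclusion–exclusion this is Σ_{j=0}^{9} (−1)^j C(9,j)·(9−j)!.
Computing: 362880 − 362880 + 181440 − 60480 + 15120 − 3024 + 504 − 72 + 9 − 1 = 133496.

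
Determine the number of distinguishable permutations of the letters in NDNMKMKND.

The 9 letters of NDNMKMKND have repeats: D appearing twice, K appearing twice, M appearing twice, and N appearing 3 times.
Dividing 9! = 362880 by 3!·2!·2!·2! = 48 for the repeated letters gives 7560.

7560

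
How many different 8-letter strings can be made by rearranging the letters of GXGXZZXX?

420

Letter multiplicities in GXGXZZXX: G×2, X×4, Z×2.
So there are 8! / (4!·2!·2!) = 420 distinguishable arrangements.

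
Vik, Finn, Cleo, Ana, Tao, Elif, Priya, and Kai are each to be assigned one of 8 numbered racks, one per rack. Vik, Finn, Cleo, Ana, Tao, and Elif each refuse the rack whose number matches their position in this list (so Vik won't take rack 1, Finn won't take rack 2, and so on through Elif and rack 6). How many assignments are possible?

Let Aᵢ (for 1 ≤ i ≤ 6) be the placements that put person i in their forbidden rack. Any j of these fix j positions, leaving (8−j)! ways to fill the rest, and there are C(6,j) ways to pick which j.
By inclusion–exclusion, the number of valid placements is Σ_{j=0}^{6} (−1)^j C(6,j)·(8−j)!.
Computing: 40320 − 30240 + 10800 − 2400 + 360 − 36 + 2 = 18806.

18806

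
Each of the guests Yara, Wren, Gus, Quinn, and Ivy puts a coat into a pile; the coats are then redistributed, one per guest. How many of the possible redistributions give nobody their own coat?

Count assignments avoiding every fixed point. For any j of the 5 guests fixed to their own coat, the other 5−j can be arranged in (5−j)! ways.
By inclusion–exclusion this is Σ_{j=0}^{5} (−1)^j C(5,j)·(5−j)!.
Computing: 120 − 120 + 60 − 20 + 5 − 1 = 44.

44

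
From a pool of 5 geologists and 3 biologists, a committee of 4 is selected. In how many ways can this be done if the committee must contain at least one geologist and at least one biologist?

65

Total 4-person selections from all 8: C(8,4) = 70.
Subtract selections that omit an entire group: no geologists → C(3,4) = 0; no biologists → C(5,4) = 5.
Both groups omitted at once is impossible, so 70 − 5 = 65.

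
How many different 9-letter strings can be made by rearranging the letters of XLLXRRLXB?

XLLXRRLXB has 9 letters with L appearing 3 times, R appearing twice, and X appearing 3 times.
The number of distinct arrangements is 9!/(3!·3!·2!) = 362880/72 = 5040.

5040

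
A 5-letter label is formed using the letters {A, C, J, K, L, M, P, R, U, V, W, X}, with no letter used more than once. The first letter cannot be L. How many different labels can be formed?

The first letter has 12−1 = 11 choices (anything except L).
The remaining 4 letters are filled from the other 11 symbols without repetition: 11 × 10 × 9 × 8 = 7920.
Total: 11 × 7920 = 87120.

87120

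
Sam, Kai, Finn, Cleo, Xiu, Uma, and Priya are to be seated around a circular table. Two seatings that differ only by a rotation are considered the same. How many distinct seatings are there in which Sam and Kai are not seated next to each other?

Without the restriction there are (6)! = 720 seatings.
Those with Sam next to Kai: fuse the pair into one unit and seat 6 units around a circle — 2·(5)! = 240.
Subtracting, 720 − 240 = 480.

480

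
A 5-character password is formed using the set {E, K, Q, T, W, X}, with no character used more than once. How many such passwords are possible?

720

This is a permutation of 5 out of 6: P(6,5) = 6!/1!.
That product is 6 × 5 × 4 × 3 × 2 = 720.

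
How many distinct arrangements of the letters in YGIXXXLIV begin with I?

6720

Fix I in the first position and arrange the remaining 8 letters.
Those 8 letters have X appearing 3 times, giving (8)!/(3!) = 6720.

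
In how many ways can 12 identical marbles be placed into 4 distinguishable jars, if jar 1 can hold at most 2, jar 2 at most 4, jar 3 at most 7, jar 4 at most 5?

59

Without the upper bounds there are C(15,3) = 455 ways to split 12 among 4 jars.
Subtract solutions that violate a single cap (substitute x_i' = x_i − (cap_i+1)): x_1 ≥ 3 gives C(12,3) = 220; x_2 ≥ 5 gives C(10,3) = 120; x_3 ≥ 8 gives C(7,3) = 35; x_4 ≥ 6 gives C(9,3) = 84. Together 459.
Add back pairs where two caps are both exceeded: 35 + 4 + 20 + 0 + 4 + 0 = 63.
By inclusion–exclusion the count is 455 − 459 + 63 = 59.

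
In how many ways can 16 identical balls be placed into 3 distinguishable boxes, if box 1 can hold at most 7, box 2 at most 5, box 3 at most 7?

Ignoring the caps, the number of non-negative solutions to x_1+…+x_3 = 16 is C(18,2) = 153.
Subtract solutions that violate a single cap (substitute x_i' = x_i − (cap_i+1)): x_1 ≥ 8 gives C(10,2) = 45; x_2 ≥ 6 gives C(12,2) = 66; x_3 ≥ 8 gives C(10,2) = 45. Together 156.
Add back pairs where two caps are both exceeded: 6 + 1 + 6 = 13.
By inclusion–exclusion the count is 153 − 156 + 13 = 10.

10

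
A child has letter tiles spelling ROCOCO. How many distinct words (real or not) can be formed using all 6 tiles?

60

Letter multiplicities in ROCOCO: C×2, O×3, R×1.
The number of distinct arrangements is 6!/(3!·2!) = 720/12 = 60.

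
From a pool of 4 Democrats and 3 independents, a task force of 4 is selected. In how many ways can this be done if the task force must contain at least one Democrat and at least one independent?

Unrestricted: C(7,4) = 35 ways to pick any 4 of the 7.
Subtract selections that omit an entire group: no Democrats → C(3,4) = 0; no independents → C(4,4) = 1.
Both groups omitted at once is impossible, so 35 − 1 = 34.

34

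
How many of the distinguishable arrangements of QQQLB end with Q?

With the last slot taken by Q, it remains to arrange the other 4 letters (QQLB).
Those 4 letters have Q appearing twice, giving (4)!/(2!) = 12.

12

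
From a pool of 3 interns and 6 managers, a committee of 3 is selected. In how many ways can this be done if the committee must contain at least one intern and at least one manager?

Unrestricted: C(9,3) = 84 ways to pick any 3 of the 9.
Selections missing a whole group: no interns → C(6,3) = 20; no managers → C(3,3) = 1.
Both groups omitted at once is impossible, so 84 − 21 = 63.

63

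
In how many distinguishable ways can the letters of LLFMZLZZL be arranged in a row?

Letter multiplicities in LLFMZLZZL: F×1, L×4, M×1, Z×3.
Dividing 9! = 362880 by 4!·3! = 144 for the repeated letters gives 2520.

2520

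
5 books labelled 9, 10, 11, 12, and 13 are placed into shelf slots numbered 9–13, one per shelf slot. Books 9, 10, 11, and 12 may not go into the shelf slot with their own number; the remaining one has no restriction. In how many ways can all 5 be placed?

53

Let Aᵢ (for 9 ≤ i ≤ 12) be the placements that put book i in its forbidden shelf slot. Any j of these fix j positions, leaving (5−j)! ways to fill the rest, and there are C(4,j) ways to pick which j.
By inclusion–exclusion, the number of valid placements is Σ_{j=0}^{4} (−1)^j C(4,j)·(5−j)!.
Computing: 120 − 96 + 36 − 8 + 1 = 53.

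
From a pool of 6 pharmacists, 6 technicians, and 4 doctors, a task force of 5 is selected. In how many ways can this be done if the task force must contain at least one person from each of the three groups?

Unrestricted: C(16,5) = 4368 ways to pick any 5 of the 16.
Subtract selections that omit an entire group: no pharmacists → C(10,5) = 252; no technicians → C(10,5) = 252; no doctors → C(12,5) = 792.
Add back selections omitting two groups (i.e. drawn from a single group): C(6,5) + C(6,5) + C(4,5) = 12.
By inclusion–exclusion: 4368 − 1296 + 12 = 3084.

3084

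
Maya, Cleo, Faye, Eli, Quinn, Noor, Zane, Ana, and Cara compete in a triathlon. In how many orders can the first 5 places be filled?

15120

There are 9 choices for 1st place, 8 for 2nd, and so on down to 5 for position 5.
That gives 9 × 8 × 7 × 6 × 5 = 15120.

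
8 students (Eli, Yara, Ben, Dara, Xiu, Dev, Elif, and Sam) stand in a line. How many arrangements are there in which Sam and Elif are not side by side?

30240

There are 8! = 40320 arrangements in all. If Sam and Elif are adjacent, merging them into one block gives 2·(7)! = 10080 arrangements.
So 40320 − 10080 = 30240 arrangements keep them apart.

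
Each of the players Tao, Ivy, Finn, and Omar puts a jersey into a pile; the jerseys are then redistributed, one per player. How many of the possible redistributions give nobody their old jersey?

Count assignments avoiding every fixed point. For any j of the 4 players fixed to their old jersey, the other 4−j can be arranged in (4−j)! ways.
By inclusion–exclusion this is Σ_{j=0}^{4} (−1)^j C(4,j)·(4−j)!.
Computing: 24 − 24 + 12 − 4 + 1 = 9.

9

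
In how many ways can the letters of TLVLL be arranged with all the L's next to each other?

Treat the 3 copies of L as a single block. The multiset to arrange is then {LLL, T, V}, 3 items in all.
All 3 items are distinct, so there are (3)! = 6 arrangements.

6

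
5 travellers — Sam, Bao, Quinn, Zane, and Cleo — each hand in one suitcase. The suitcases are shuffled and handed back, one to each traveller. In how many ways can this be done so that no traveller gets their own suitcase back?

This is the derangement count D_5: permutations of 5 items with no fixed point.
By inclusion–exclusion this is Σ_{j=0}^{5} (−1)^j C(5,j)·(5−j)!.
Computing: 120 − 120 + 60 − 20 + 5 − 1 = 44.

44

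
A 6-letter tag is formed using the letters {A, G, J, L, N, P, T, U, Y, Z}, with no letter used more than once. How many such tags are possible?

With no repetition, fill the 6 letters in order: 10 choices, then 9, down to 5.
That product is 10 × 9 × 8 × 7 × 6 × 5 = 151200.

151200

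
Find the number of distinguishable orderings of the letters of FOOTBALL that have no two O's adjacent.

7560

There are 8!/(2!·2!) = 10080 arrangements of FOOTBALL in total.
Arrangements with the O's together: treat OO as one letter, giving (7)!/(2!) = 2520.
Subtracting, 10080 − 2520 = 7560 arrangements keep the O's apart.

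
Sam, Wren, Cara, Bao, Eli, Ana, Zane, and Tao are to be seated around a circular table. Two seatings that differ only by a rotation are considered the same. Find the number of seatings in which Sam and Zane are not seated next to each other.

3600

Without the restriction there are (7)! = 5040 seatings.
Those with Sam next to Zane: fuse the pair into one unit and seat 7 units around a circle — 2·(6)! = 1440.
Subtracting, 5040 − 1440 = 3600.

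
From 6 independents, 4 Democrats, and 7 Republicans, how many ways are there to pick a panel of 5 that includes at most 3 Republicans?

Split by how many Republicans are chosen (0 through 3).
Sum: C(7,0)·C(10,5) + C(7,1)·C(10,4) + C(7,2)·C(10,3) + C(7,3)·C(10,2) = 252 + 1470 + 2520 + 1575 = 5817.

5817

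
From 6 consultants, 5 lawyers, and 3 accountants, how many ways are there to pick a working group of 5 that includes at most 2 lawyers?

1596

Split by how many lawyers are chosen (0 through 2).
Sum: C(5,0)·C(9,5) + C(5,1)·C(9,4) + C(5,2)·C(9,3) = 126 + 630 + 840 = 1596.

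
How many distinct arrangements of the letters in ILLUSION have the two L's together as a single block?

Treat the 2 copies of L as a single block. The multiset to arrange is then {LL, I, I, N, O, S, U}, 7 items in all.
That gives (7)!/(2!) = 2520 arrangements.

2520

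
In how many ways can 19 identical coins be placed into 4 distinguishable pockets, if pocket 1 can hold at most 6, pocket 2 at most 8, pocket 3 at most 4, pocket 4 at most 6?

By stars and bars, unrestricted non-negative solutions to x_1+…+x_4 = 19 number C(19+3,3) = 1540.
Subtract solutions that violate a single cap (substitute x_i' = x_i − (cap_i+1)): x_1 ≥ 7 gives C(15,3) = 455; x_2 ≥ 9 gives C(13,3) = 286; x_3 ≥ 5 gives C(17,3) = 680; x_4 ≥ 7 gives C(15,3) = 455. Together 1876.
Add back pairs where two caps are both exceeded: 20 + 120 + 56 + 56 + 20 + 120 = 392.
Subtract triples: 0 + 0 + 1 + 0 = 1.
By inclusion–exclusion the count is 1540 − 1876 + 392 − 1 = 55.

55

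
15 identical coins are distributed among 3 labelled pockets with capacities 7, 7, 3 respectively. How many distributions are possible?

Ignoring the caps, the number of non-negative solutions to x_1+…+x_3 = 15 is C(17,2) = 136.
Subtract solutions that violate a single cap (substitute x_i' = x_i − (cap_i+1)): x_1 ≥ 8 gives C(9,2) = 36; x_2 ≥ 8 gives C(9,2) = 36; x_3 ≥ 4 gives C(13,2) = 78. Together 150.
Add back pairs where two caps are both exceeded: 0 + 10 + 10 = 20.
By inclusion–exclusion the count is 136 − 150 + 20 = 6.

6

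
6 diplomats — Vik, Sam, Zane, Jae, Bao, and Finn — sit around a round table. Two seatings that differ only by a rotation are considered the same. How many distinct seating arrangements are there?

Around a circle, 6 distinct people have 6!/6 = (5)! = 120 rotationally distinct seatings.

120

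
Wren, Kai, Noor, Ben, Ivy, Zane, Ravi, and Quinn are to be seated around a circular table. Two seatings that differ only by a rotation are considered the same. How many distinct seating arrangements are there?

5040

Fix one person's seat to break rotational symmetry; the remaining 7 people can be arranged in (7)! = 5040 ways.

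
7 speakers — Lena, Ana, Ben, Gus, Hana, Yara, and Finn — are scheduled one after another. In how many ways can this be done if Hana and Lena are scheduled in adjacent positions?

1440

Place the 5 others and the Hana-Lena pair as 6 objects in a line; the pair has 2 internal arrangements.
That gives 2 × 6! = 2 × 720 = 1440.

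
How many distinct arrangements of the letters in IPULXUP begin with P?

With the first slot taken by P, it remains to arrange the other 6 letters (IULXUP).
Those 6 letters have U appearing twice, giving (6)!/(2!) = 360.

360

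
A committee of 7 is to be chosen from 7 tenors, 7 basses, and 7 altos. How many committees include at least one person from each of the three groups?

105987

Unrestricted: C(21,7) = 116280 ways to pick any 7 of the 21.
Subtract selections that omit an entire group: no tenors → C(14,7) = 3432; no basses → C(14,7) = 3432; no altos → C(14,7) = 3432.
Add back selections omitting two groups (i.e. drawn from a single group): C(7,7) + C(7,7) + C(7,7) = 3.
By inclusion–exclusion: 116280 − 10296 + 3 = 105987.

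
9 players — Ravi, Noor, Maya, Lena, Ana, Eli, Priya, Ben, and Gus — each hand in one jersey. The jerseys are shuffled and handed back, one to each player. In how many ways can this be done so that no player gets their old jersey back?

Count assignments avoiding every fixed point. For any j of the 9 players fixed to their old jersey, the other 9−j can be arranged in (9−j)! ways.
By inclusion–exclusion this is Σ_{j=0}^{9} (−1)^j C(9,j)·(9−j)!.
Computing: 362880 − 362880 + 181440 − 60480 + 15120 − 3024 + 504 − 72 + 9 − 1 = 133496.

133496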